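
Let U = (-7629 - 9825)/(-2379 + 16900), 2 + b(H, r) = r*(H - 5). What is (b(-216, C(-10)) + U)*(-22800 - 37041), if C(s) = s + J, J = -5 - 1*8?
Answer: -4414096384227/14521 ≈ -3.0398e+8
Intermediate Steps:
J = -13 (J = -5 - 8 = -13)
C(s) = -13 + s (C(s) = s - 13 = -13 + s)
b(H, r) = -2 + r*(-5 + H) (b(H, r) = -2 + r*(H - 5) = -2 + r*(-5 + H))
U = -17454/14521 ≈ -1.2020
(b(-216, C(-10)) + U)*(-22800 - 37041) = ((-2 - 5*(-13 - 10) - 216*(-13 - 10)) - 17454/14521)*(-22800 - 37041) = ((-2 - 5*(-23) - 216*(-23)) - 17454/14521)*(-59841) = ((-2 + 115 + 4968) - 17454/14521)*(-59841) = (5081 - 17454/14521)*(-59841) = (73763747/14521)*(-59841) = -4414096384227/14521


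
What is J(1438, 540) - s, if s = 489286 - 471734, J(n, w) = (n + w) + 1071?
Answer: -14503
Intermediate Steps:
J(n, w) = 1071 + n + w
s = 17552
J(1438, 540) - s = (1071 + 1438 + 540) - 1*17552 = 3049 - 17552 = -14503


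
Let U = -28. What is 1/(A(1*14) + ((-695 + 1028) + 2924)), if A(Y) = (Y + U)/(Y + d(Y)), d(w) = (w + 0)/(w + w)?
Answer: 29/94425 ≈ 0.00030712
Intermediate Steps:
d(w) = 1/2 (d(w) = w/((2*w)) = w*(1/(2*w)) = 1/2)
A(Y) = (-28 + Y)/(1/2 + Y) (A(Y) = (Y - 28)/(Y + 1/2) = (-28 + Y)/(1/2 + Y))
1/(A(1*14) + ((-695 + 1028) + 2924)) = 1/(2*(-28 + 1*14)/(1 + 2*(1*14)) + ((-695 + 1028) + 2924)) = 1/(2*(-28 + 14)/(1 + 2*14) + (333 + 2924)) = 1/(2*(-14)/(1 + 28) + 3257) = 1/(2*(-14)/29 + 3257) = 1/(2*(1/29)*(-14) + 3257) = 1/(-28/29 + 3257) = 1/(94425/29) = 29/94425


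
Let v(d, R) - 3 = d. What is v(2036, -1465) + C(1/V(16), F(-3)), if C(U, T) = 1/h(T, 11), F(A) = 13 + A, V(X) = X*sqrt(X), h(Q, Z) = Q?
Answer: 20391/10 ≈ 2039.1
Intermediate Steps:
v(d, R) = 3 + d
V(X) = X**(3/2)
C(U, T) = 1/T
v(2036, -1465) + C(1/V(16), F(-3)) = (3 + 2036) + 1/(13 - 3) = 2039 + 1/10 = 20391/10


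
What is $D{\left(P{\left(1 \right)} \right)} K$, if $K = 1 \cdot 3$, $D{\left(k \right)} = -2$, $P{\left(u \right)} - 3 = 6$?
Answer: $-6$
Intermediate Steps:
$P{\left(u \right)} = 9$ ($P{\left(u \right)} = 3 + 6 = 9$)
$K = 3$
$D{\left(P{\left(1 \right)} \right)} K = \left(-2\right) 3 = -6$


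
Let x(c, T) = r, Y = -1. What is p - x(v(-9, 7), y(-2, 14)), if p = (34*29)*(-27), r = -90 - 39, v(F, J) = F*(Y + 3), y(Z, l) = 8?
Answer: -26493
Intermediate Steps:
v(F, J) = 2*F (v(F, J) = F*(-1 + 3) = F*2 = 2*F)
r = -129
x(c, T) = -129
p = -26622 (p = 986*(-27) = -26622)
p - x(v(-9, 7), y(-2, 14)) = -26622 - 1*(-129) = -26622 + 129 = -26493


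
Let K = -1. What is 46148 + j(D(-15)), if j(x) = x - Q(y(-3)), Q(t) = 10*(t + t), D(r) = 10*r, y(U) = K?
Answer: 46018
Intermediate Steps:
y(U) = -1
Q(t) = 20*t (Q(t) = 10*(2*t) = 20*t)
j(x) = 20 + x (j(x) = x - 20*(-1) = x - 1*(-20) = x + 20 = 20 + x)
46148 + j(D(-15)) = 46148 + (20 + 10*(-15)) = 46148 + (20 - 150) = 46148 - 130 = 46018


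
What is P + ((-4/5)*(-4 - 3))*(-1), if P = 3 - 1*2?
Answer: -23/5 ≈ -4.6000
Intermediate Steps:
P = 1 (P = 3 - 2 = 1)
P + ((-4/5)*(-4 - 3))*(-1) = 1 + ((-4/5)*(-4 - 3))*(-1) = 1 + (-4*⅕*(-7))*(-1) = 1 - ⅘*(-7)*(-1) = 1 + (28/5)*(-1) = 1 - 28/5 = -23/5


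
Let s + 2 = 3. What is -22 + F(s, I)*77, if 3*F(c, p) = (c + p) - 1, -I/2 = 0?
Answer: -22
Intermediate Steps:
s = 1 (s = -2 + 3 = 1)
I = 0 (I = -2*0 = 0)
F(c, p) = -⅓ + c/3 + p/3 (F(c, p) = ((c + p) - 1)/3 = (-1 + c + p)/3 = -⅓ + c/3 + p/3)
-22 + F(s, I)*77 = -22 + (-⅓ + (⅓)*1 + (⅓)*0)*77 = -22 + (-⅓ + ⅓ + 0)*77 = -22 + 0*77 = -22 + 0 = -22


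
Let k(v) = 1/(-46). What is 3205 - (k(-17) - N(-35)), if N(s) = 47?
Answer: 149593/46 ≈ 3252.0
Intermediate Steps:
k(v) = -1/46
3205 - (k(-17) - N(-35)) = 3205 - (-1/46 - 1*47) = 3205 - (-1/46 - 47) = 3205 - 1*(-2163/46) = 3205 + 2163/46 = 149593/46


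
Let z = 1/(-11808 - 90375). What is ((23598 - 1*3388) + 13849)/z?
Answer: -3480250797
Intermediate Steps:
z = -1/102183 (z = 1/(-102183) = -1/102183 ≈ -9.7864e-6)
((23598 - 1*3388) + 13849)/z = ((23598 - 1*3388) + 13849)/(-1/102183) = ((23598 - 3388) + 13849)*(-102183) = (20210 + 13849)*(-102183) = 34059*(-102183) = -3480250797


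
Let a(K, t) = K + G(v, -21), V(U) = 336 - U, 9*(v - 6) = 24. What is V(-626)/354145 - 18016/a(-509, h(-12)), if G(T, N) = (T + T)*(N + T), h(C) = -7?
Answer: 11485748938/460742645 ≈ 24.929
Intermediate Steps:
v = 26/3 (v = 6 + (⅑)*24 = 6 + 8/3 = 26/3 ≈ 8.6667)
G(T, N) = 2*T*(N + T) (G(T, N) = (2*T)*(N + T) = 2*T*(N + T))
a(K, t) = -1924/9 + K (a(K, t) = K + 2*(26/3)*(-21 + 26/3) = K + 2*(26/3)*(-37/3) = K - 1924/9 = -1924/9 + K)
V(-626)/354145 - 18016/a(-509, h(-12)) = (336 - 1*(-626))/354145 - 18016/(-1924/9 - 509) = (336 + 626)*(1/354145) - 18016/(-6505/9) = 962*(1/354145) - 18016*(-9/6505) = 962/354145 + 162144/6505 = 11485748938/460742645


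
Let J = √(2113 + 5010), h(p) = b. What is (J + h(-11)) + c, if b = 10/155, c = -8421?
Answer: -261049/31 + √7123 ≈ -8336.5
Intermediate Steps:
b = 2/31 (b = 10*(1/155) = 2/31 ≈ 0.064516)
h(p) = 2/31
J = √7123 ≈ 84.398
(J + h(-11)) + c = (√7123 + 2/31) - 8421 = (2/31 + √7123) - 8421 = -261049/31 + √7123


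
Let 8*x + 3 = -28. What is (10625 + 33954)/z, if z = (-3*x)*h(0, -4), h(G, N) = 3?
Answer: 356632/279 ≈ 1278.3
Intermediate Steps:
x = -31/8 (x = -3/8 + (⅛)*(-28) = -3/8 - 7/2 = -31/8 ≈ -3.8750)
z = 279/8 (z = -3*(-31/8)*3 = (93/8)*3 = 279/8 ≈ 34.875)
(10625 + 33954)/z = (10625 + 33954)/(279/8) = 44579*(8/279) = 356632/279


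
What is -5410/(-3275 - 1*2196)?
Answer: 5410/5471 ≈ 0.98885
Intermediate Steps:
-5410/(-3275 - 1*2196) = -5410/(-3275 - 2196) = -5410/(-5471) = -5410*(-1/5471) = 5410/5471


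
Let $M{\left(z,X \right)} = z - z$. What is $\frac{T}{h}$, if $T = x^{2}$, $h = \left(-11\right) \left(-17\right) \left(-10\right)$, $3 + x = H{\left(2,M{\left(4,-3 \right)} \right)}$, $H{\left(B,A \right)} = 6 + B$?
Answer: $- \frac{5}{374} \approx -0.013369$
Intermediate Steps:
$M{\left(z,X \right)} = 0$
$x = 5$ ($x = -3 + \left(6 + 2\right) = -3 + 8 = 5$)
$h = -1870$ ($h = 187 \left(-10\right) = -1870$)
$T = 25$ ($T = 5^{2} = 25$)
$\frac{T}{h} = \frac{25}{-1870} = 25 \left(- \frac{1}{1870}\right) = - \frac{5}{374}$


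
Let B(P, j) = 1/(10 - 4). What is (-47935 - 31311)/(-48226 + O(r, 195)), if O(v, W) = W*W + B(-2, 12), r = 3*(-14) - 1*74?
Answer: 475476/61205 ≈ 7.7686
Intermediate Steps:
r = -116 (r = -42 - 74 = -116)
B(P, j) = ⅙ (B(P, j) = 1/6 = ⅙)
O(v, W) = ⅙ + W² (O(v, W) = W*W + ⅙ = W² + ⅙ = ⅙ + W²)
(-47935 - 31311)/(-48226 + O(r, 195)) = (-47935 - 31311)/(-48226 + (⅙ + 195²)) = -79246/(-48226 + (⅙ + 38025)) = -79246/(-48226 + 228151/6) = -79246/(-61205/6) = -79246*(-6/61205) = 475476/61205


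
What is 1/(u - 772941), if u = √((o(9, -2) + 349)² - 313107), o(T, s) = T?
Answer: -772941/597437974424 - I*√184943/597437974424 ≈ -1.2938e-6 - 7.1982e-10*I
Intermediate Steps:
u = I*√184943 (u = √((9 + 349)² - 313107) = √(358² - 313107) = √(128164 - 313107) = √(-184943) = I*√184943 ≈ 430.05*I)
1/(u - 772941) = 1/(I*√184943 - 772941) = 1/(-772941 + I*√184943)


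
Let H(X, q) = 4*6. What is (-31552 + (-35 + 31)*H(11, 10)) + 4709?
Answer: -26939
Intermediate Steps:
H(X, q) = 24
(-31552 + (-35 + 31)*H(11, 10)) + 4709 = (-31552 + (-35 + 31)*24) + 4709 = (-31552 - 4*24) + 4709 = (-31552 - 96) + 4709 = -31648 + 4709 = -26939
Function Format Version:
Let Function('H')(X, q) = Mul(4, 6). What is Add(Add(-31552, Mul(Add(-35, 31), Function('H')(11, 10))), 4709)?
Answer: -26939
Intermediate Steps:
Function('H')(X, q) = 24
Add(Add(-31552, Mul(Add(-35, 31), Function('H')(11, 10))), 4709) = Add(Add(-31552, Mul(Add(-35, 31), 24)), 4709) = Add(Add(-31552, Mul(-4, 24)), 4709) = Add(Add(-31552, -96), 4709) = Add(-31648, 4709) = -26939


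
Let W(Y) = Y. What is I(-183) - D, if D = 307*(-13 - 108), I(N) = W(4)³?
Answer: 37211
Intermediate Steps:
I(N) = 64 (I(N) = 4³ = 64)
D = -37147 (D = 307*(-121) = -37147)
I(-183) - D = 64 - 1*(-37147) = 64 + 37147 = 37211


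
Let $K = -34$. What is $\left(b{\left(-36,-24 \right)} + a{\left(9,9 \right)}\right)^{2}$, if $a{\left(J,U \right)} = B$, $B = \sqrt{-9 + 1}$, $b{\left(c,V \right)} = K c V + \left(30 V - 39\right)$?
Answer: $908118217 - 120540 i \sqrt{2} \approx 9.0812 \cdot 10^{8} - 1.7047 \cdot 10^{5} i$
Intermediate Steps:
$b{\left(c,V \right)} = -39 + 30 V - 34 V c$ ($b{\left(c,V \right)} = - 34 c V + \left(30 V - 39\right) = - 34 V c + \left(-39 + 30 V\right) = -39 + 30 V - 34 V c$)
$B = 2 i \sqrt{2}$ ($B = \sqrt{-8} = 2 i \sqrt{2} \approx 2.8284 i$)
$a{\left(J,U \right)} = 2 i \sqrt{2}$
$\left(b{\left(-36,-24 \right)} + a{\left(9,9 \right)}\right)^{2} = \left(\left(-39 + 30 \left(-24\right) - \left(-816\right) \left(-36\right)\right) + 2 i \sqrt{2}\right)^{2} = \left(\left(-39 - 720 - 29376\right) + 2 i \sqrt{2}\right)^{2} = \left(-30135 + 2 i \sqrt{2}\right)^{2}$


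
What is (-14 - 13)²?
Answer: 729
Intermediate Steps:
(-14 - 13)² = (-27)² = 729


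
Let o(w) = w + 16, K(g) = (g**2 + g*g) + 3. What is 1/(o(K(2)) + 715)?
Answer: 1/742 ≈ 0.0013477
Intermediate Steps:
K(g) = 3 + 2*g**2 (K(g) = (g**2 + g**2) + 3 = 2*g**2 + 3 = 3 + 2*g**2)
o(w) = 16 + w
1/(o(K(2)) + 715) = 1/((16 + (3 + 2*2**2)) + 715) = 1/((16 + (3 + 2*4)) + 715) = 1/((16 + (3 + 8)) + 715) = 1/((16 + 11) + 715) = 1/(27 + 715) = 1/742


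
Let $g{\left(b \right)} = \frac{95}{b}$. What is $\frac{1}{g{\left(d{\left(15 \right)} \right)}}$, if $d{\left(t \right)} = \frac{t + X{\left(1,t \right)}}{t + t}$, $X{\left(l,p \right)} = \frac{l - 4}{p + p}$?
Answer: $\frac{149}{28500} \approx 0.0052281$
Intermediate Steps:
$X{\left(l,p \right)} = \frac{-4 + l}{2 p}$
$d{\left(t \right)} = \frac{t - \frac{3}{2 t}}{2 t}$ ($d{\left(t \right)} = \frac{t + \frac{-4 + 1}{2 t}}{t + t} = \frac{t + \frac{1}{2} \frac{1}{t} \left(-3\right)}{2 t} = \left(t - \frac{3}{2 t}\right) \frac{1}{2 t} = \frac{t - \frac{3}{2 t}}{2 t}$)
$\frac{1}{g{\left(d{\left(15 \right)} \right)}} = \frac{1}{95 \frac{1}{\frac{1}{2} - \frac{3}{4 \cdot 225}}} = \frac{1}{95 \frac{1}{\frac{1}{2} - \frac{1}{300}}} = \frac{1}{95 \frac{1}{\frac{149}{300}}} = \frac{1}{95 \cdot \frac{300}{149}} = \frac{1}{\frac{28500}{149}} = \frac{149}{28500}$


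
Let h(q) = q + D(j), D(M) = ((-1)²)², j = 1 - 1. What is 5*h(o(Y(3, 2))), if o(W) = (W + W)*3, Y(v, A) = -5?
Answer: -145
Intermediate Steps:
o(W) = 6*W (o(W) = (2*W)*3 = 6*W)
j = 0
D(M) = 1 (D(M) = 1² = 1)
h(q) = 1 + q (h(q) = q + 1 = 1 + q)
5*h(o(Y(3, 2))) = 5*(1 + 6*(-5)) = 5*(1 - 30) = 5*(-29) = -145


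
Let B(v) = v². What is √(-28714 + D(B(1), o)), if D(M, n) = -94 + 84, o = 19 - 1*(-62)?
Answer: 2*I*√7181 ≈ 169.48*I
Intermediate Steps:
o = 81 (o = 19 + 62 = 81)
D(M, n) = -10
√(-28714 + D(B(1), o)) = √(-28714 - 10) = √(-28724) = 2*I*√7181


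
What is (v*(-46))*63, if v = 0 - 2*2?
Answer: 11592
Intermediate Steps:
v = -4 (v = 0 - 4 = -4)
(v*(-46))*63 = -4*(-46)*63 = 184*63 = 11592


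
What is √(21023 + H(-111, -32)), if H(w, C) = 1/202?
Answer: √857822694/202 ≈ 144.99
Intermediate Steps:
H(w, C) = 1/202
√(21023 + H(-111, -32)) = √(21023 + 1/202) = √(4246647/202) = √857822694/202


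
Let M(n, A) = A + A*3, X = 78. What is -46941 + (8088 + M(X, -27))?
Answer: -38961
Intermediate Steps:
M(n, A) = 4*A (M(n, A) = A + 3*A = 4*A)
-46941 + (8088 + M(X, -27)) = -46941 + (8088 + 4*(-27)) = -46941 + (8088 - 108) = -46941 + 7980 = -38961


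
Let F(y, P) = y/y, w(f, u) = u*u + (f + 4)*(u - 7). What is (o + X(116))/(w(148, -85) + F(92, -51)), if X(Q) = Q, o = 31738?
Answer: -15927/3379 ≈ -4.7135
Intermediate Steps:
w(f, u) = u² + (-7 + u)*(4 + f) (w(f, u) = u² + (4 + f)*(-7 + u) = u² + (-7 + u)*(4 + f))
F(y, P) = 1
(o + X(116))/(w(148, -85) + F(92, -51)) = (31738 + 116)/((-28 + (-85)² - 7*148 + 4*(-85) + 148*(-85)) + 1) = 31854/((-28 + 7225 - 1036 - 340 - 12580) + 1) = 31854/(-6759 + 1) = 31854/(-6758) = 31854*(-1/6758) = -15927/3379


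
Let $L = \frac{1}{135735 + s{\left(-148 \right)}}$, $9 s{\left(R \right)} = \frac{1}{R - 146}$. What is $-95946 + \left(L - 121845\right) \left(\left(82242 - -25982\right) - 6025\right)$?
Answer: $- \frac{4472387147185414155}{359154809} \approx -1.2453 \cdot 10^{10}$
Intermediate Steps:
$s{\left(R \right)} = \frac{1}{9 \left(-146 + R\right)}$ ($s{\left(R \right)} = \frac{1}{9 \left(R - 146\right)} = \frac{1}{9 \left(-146 + R\right)}$)
$L = \frac{2646}{359154809}$ ($L = \frac{1}{135735 + \frac{1}{9 \left(-146 - 148\right)}} = \frac{1}{135735 + \frac{1}{9 \left(-294\right)}} = \frac{1}{135735 + \frac{1}{9} \left(- \frac{1}{294}\right)} = \frac{1}{135735 - \frac{1}{2646}} = \frac{1}{\frac{359154809}{2646}} = \frac{2646}{359154809} \approx 7.3673 \cdot 10^{-6}$)
$-95946 + \left(L - 121845\right) \left(\left(82242 - -25982\right) - 6025\right) = -95946 + \left(\frac{2646}{359154809} - 121845\right) \left(\left(82242 - -25982\right) - 6025\right) = -95946 - \frac{43761217699959 \left(\left(82242 + 25982\right) - 6025\right)}{359154809} = -95946 - \frac{43761217699959 \left(108224 - 6025\right)}{359154809} = -95946 - \frac{4472352687718109841}{359154809} = - \frac{4472387147185414155}{359154809}$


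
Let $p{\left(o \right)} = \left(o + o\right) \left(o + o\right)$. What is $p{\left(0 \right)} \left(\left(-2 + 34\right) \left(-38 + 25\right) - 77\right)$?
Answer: $0$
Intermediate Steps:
$p{\left(o \right)} = 4 o^{2}$ ($p{\left(o \right)} = 2 o 2 o = 4 o^{2}$)
$p{\left(0 \right)} \left(\left(-2 + 34\right) \left(-38 + 25\right) - 77\right) = 4 \cdot 0^{2} \left(\left(-2 + 34\right) \left(-38 + 25\right) - 77\right) = 4 \cdot 0 \left(32 \left(-13\right) - 77\right) = 0 \left(-416 - 77\right) = 0 \left(-493\right) = 0$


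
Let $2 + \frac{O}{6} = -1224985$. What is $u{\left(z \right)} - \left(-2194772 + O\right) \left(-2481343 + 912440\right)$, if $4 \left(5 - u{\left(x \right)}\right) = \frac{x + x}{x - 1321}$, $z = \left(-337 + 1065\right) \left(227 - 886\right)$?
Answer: $- \frac{7203923396406576297}{481073} \approx -1.4975 \cdot 10^{13}$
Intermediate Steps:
$O = -7349922$ ($O = -12 + 6 \left(-1224985\right) = -12 - 7349910 = -7349922$)
$z = -479752$ ($z = 728 \left(-659\right) = -479752$)
$u{\left(x \right)} = 5 - \frac{x}{2 \left(-1321 + x\right)}$ ($u{\left(x \right)} = 5 - \frac{\left(x + x\right) \frac{1}{x - 1321}}{4} = 5 - \frac{2 x \frac{1}{-1321 + x}}{4} = 5 - \frac{x}{2 \left(-1321 + x\right)}$)
$u{\left(z \right)} - \left(-2194772 + O\right) \left(-2481343 + 912440\right) = \frac{-13210 + 9 \left(-479752\right)}{2 \left(-1321 - 479752\right)} - \left(-2194772 - 7349922\right) \left(-2481343 + 912440\right) = \frac{-13210 - 4317768}{2 \left(-481073\right)} - \left(-9544694\right) \left(-1568903\right) = \frac{1}{2} \left(- \frac{1}{481073}\right) \left(-4330978\right) - 14974699050682 = \frac{2165489}{481073} - 14974699050682 = - \frac{7203923396406576297}{481073}$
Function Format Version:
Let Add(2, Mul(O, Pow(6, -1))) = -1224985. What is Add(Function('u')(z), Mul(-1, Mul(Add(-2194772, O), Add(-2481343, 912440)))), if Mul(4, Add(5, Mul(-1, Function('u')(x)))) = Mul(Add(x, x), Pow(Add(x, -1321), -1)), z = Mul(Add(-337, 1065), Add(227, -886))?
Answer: Rational(-7203923396406576297, 481073) ≈ -1.4975e+13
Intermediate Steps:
O = -7349922 (O = Add(-12, Mul(6, -1224985)) = Add(-12, -7349910) = -7349922)
z = -479752 (z = Mul(728, -659) = -479752)
Function('u')(x) = Add(5, Mul(Rational(-1, 2), x, Pow(Add(-1321, x), -1))) (Function('u')(x) = Add(5, Mul(Rational(-1, 4), Mul(Add(x, x), Pow(Add(x, -1321), -1)))) = Add(5, Mul(Rational(-1, 4), Mul(Mul(2, x), Pow(Add(-1321, x), -1)))) = Add(5, Mul(Rational(-1, 4), Mul(2, x, Pow(Add(-1321, x), -1)))) = Add(5, Mul(Rational(-1, 2), x, Pow(Add(-1321, x), -1))))
Add(Function('u')(z), Mul(-1, Mul(Add(-2194772, O), Add(-2481343, 912440)))) = Add(Mul(Rational(1, 2), Pow(Add(-1321, -479752), -1), Add(-13210, Mul(9, -479752))), Mul(-1, Mul(Add(-2194772, -7349922), Add(-2481343, 912440)))) = Add(Mul(Rational(1, 2), Pow(-481073, -1), Add(-13210, -4317768)), Mul(-1, Mul(-9544694, -1568903))) = Add(Mul(Rational(1, 2), Rational(-1, 481073), -4330978), Mul(-1, 14974699050682)) = Add(Rational(2165489, 481073), -14974699050682) = Rational(-7203923396406576297, 481073)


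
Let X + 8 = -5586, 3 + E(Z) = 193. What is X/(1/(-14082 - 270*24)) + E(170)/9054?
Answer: 520712869451/4527 ≈ 1.1502e+8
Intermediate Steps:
E(Z) = 190 (E(Z) = -3 + 193 = 190)
X = -5594 (X = -8 - 5586 = -5594)
X/(1/(-14082 - 270*24)) + E(170)/9054 = -5594/(1/(-14082 - 270*24)) + 190/9054 = -5594/(1/(-14082 - 6480)) + 190*(1/9054) = -5594/(1/(-20562)) + 95/4527 = -5594/(-1/20562) + 95/4527 = -5594*(-20562) + 95/4527 = 115023828 + 95/4527 = 520712869451/4527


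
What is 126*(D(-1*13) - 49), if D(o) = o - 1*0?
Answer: -7812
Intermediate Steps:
D(o) = o (D(o) = o + 0 = o)
126*(D(-1*13) - 49) = 126*(-1*13 - 49) = 126*(-13 - 49) = 126*(-62) = -7812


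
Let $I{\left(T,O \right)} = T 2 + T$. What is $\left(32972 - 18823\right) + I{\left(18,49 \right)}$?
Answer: $14203$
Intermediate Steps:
$I{\left(T,O \right)} = 3 T$ ($I{\left(T,O \right)} = 2 T + T = 3 T$)
$\left(32972 - 18823\right) + I{\left(18,49 \right)} = \left(32972 - 18823\right) + 3 \cdot 18 = 14149 + 54 = 14203$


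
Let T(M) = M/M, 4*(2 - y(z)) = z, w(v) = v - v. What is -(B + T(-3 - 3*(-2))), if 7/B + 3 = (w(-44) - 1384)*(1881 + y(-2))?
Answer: -2606760/2606767 ≈ -1.0000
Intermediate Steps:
w(v) = 0
y(z) = 2 - z/4
T(M) = 1
B = -7/2606767 (B = 7/(-3 + (0 - 1384)*(1881 + (2 - 1/4*(-2)))) = 7/(-3 - 1384*(1881 + (2 + 1/2))) = 7/(-3 - 1384*(1881 + 5/2)) = 7/(-3 - 1384*3767/2) = 7/(-3 - 2606764) = 7/(-2606767) = 7*(-1/2606767) = -7/2606767 ≈ -2.6853e-6)
-(B + T(-3 - 3*(-2))) = -(-7/2606767 + 1) = -1*2606760/2606767 = -2606760/2606767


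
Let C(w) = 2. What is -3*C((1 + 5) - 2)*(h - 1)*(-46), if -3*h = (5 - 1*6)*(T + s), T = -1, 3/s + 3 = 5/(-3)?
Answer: -2990/7 ≈ -427.14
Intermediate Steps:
s = -9/14 (s = 3/(-3 + 5/(-3)) = 3/(-3 + 5*(-⅓)) = 3/(-3 - 5/3) = 3/(-14/3) = 3*(-3/14) = -9/14 ≈ -0.64286)
h = -23/42 (h = -(5 - 1*6)*(-1 - 9/14)/3 = -(5 - 6)*(-23)/(3*14) = -(-1)*(-23)/(3*14) = -⅓*23/14 = -23/42 ≈ -0.54762)
-3*C((1 + 5) - 2)*(h - 1)*(-46) = -6*(-23/42 - 1)*(-46) = -6*(-65)/42*(-46) = -3*(-65/21)*(-46) = (65/7)*(-46) = -2990/7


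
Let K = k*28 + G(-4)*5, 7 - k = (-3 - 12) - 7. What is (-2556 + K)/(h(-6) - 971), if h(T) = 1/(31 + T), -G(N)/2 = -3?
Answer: 21425/12137 ≈ 1.7653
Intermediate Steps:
G(N) = 6 (G(N) = -2*(-3) = 6)
k = 29 (k = 7 - ((-3 - 12) - 7) = 7 - (-15 - 7) = 7 - 1*(-22) = 7 + 22 = 29)
K = 842 (K = 29*28 + 6*5 = 812 + 30 = 842)
(-2556 + K)/(h(-6) - 971) = (-2556 + 842)/(1/(31 - 6) - 971) = -1714/(1/25 - 971) = -1714/(-24274/25) = -1714*(-25/24274) = 21425/12137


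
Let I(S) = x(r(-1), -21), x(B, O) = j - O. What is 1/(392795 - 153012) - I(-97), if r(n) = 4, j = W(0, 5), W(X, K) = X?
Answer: -5035442/239783 ≈ -21.000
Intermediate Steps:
j = 0
x(B, O) = -O (x(B, O) = 0 - O = -O)
I(S) = 21 (I(S) = -1*(-21) = 21)
1/(392795 - 153012) - I(-97) = 1/(392795 - 153012) - 1*21 = 1/239783 - 21 = -5035442/239783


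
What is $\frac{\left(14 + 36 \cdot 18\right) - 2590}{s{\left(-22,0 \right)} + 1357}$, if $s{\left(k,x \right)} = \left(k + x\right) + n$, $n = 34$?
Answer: $- \frac{1928}{1369} \approx -1.4083$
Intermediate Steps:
$s{\left(k,x \right)} = 34 + k + x$ ($s{\left(k,x \right)} = \left(k + x\right) + 34 = 34 + k + x$)
$\frac{\left(14 + 36 \cdot 18\right) - 2590}{s{\left(-22,0 \right)} + 1357} = \frac{\left(14 + 36 \cdot 18\right) - 2590}{\left(34 - 22 + 0\right) + 1357} = \frac{\left(14 + 648\right) - 2590}{12 + 1357} = \frac{662 - 2590}{1369} = \left(-1928\right) \frac{1}{1369} = - \frac{1928}{1369}$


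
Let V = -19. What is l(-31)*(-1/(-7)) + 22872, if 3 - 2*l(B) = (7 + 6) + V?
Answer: 320217/14 ≈ 22873.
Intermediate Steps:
l(B) = 9/2 (l(B) = 3/2 - ((7 + 6) - 19)/2 = 3/2 - (13 - 19)/2 = 3/2 - 1/2*(-6) = 3/2 + 3 = 9/2)
l(-31)*(-1/(-7)) + 22872 = 9*(-1/(-7))/2 + 22872 = 9*(-1*(-1/7))/2 + 22872 = (9/2)*(1/7) + 22872 = 9/14 + 22872 = 320217/14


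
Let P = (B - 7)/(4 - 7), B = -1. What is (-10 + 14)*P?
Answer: 32/3 ≈ 10.667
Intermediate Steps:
P = 8/3 (P = (-1 - 7)/(4 - 7) = -8/(-3) = -8*(-⅓) = 8/3 ≈ 2.6667)
(-10 + 14)*P = (-10 + 14)*(8/3) = 4*(8/3) = 32/3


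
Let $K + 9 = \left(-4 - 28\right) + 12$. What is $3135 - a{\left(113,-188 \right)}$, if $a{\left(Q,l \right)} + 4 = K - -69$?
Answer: $3099$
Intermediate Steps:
$K = -29$ ($K = -9 + \left(\left(-4 - 28\right) + 12\right) = -9 + \left(-32 + 12\right) = -9 - 20 = -29$)
$a{\left(Q,l \right)} = 36$ ($a{\left(Q,l \right)} = -4 - -40 = -4 + \left(-29 + 69\right) = -4 + 40 = 36$)
$3135 - a{\left(113,-188 \right)} = 3135 - 36 = 3099$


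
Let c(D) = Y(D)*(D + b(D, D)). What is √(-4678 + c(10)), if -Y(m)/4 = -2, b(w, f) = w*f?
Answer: 3*I*√422 ≈ 61.628*I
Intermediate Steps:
b(w, f) = f*w
Y(m) = 8 (Y(m) = -4*(-2) = 8)
c(D) = 8*D + 8*D² (c(D) = 8*(D + D*D) = 8*(D + D²) = 8*D + 8*D²)
√(-4678 + c(10)) = √(-4678 + 8*10*(1 + 10)) = √(-4678 + 8*10*11) = √(-4678 + 880) = √(-3798) = 3*I*√422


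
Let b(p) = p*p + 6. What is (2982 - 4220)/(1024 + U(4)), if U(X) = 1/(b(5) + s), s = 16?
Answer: -58186/48129 ≈ -1.2090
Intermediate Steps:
b(p) = 6 + p² (b(p) = p² + 6 = 6 + p²)
U(X) = 1/47 (U(X) = 1/((6 + 5²) + 16) = 1/((6 + 25) + 16) = 1/(31 + 16) = 1/47)
(2982 - 4220)/(1024 + U(4)) = (2982 - 4220)/(1024 + 1/47) = -1238/48129/47 = -1238*47/48129 = -58186/48129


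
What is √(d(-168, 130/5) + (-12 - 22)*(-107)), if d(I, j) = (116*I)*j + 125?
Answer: 5*I*√20117 ≈ 709.17*I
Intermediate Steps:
d(I, j) = 125 + 116*I*j (d(I, j) = 116*I*j + 125 = 125 + 116*I*j)
√(d(-168, 130/5) + (-12 - 22)*(-107)) = √((125 + 116*(-168)*(130/5)) + (-12 - 22)*(-107)) = √((125 + 116*(-168)*(130*(⅕))) - 34*(-107)) = √((125 + 116*(-168)*26) + 3638) = √((125 - 506688) + 3638) = √(-506563 + 3638) = √(-502925) = 5*I*√20117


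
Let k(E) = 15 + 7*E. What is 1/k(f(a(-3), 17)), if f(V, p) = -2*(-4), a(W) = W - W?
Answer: 1/71 ≈ 0.014085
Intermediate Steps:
a(W) = 0
f(V, p) = 8
1/k(f(a(-3), 17)) = 1/(15 + 7*8) = 1/(15 + 56) = 1/71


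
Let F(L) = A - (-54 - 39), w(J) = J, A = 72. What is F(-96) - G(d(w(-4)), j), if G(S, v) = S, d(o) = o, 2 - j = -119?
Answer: 169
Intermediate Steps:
F(L) = 165 (F(L) = 72 - (-54 - 39) = 72 - 1*(-93) = 72 + 93 = 165)
j = 121 (j = 2 - 1*(-119) = 2 + 119 = 121)
F(-96) - G(d(w(-4)), j) = 165 - 1*(-4) = 165 + 4 = 169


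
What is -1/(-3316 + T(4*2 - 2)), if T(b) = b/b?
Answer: 1/3315 ≈ 0.00030166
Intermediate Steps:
T(b) = 1
-1/(-3316 + T(4*2 - 2)) = -1/(-3316 + 1) = -1/(-3315) = -1*(-1/3315) = 1/3315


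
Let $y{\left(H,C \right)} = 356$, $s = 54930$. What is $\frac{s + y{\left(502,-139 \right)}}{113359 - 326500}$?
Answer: $- \frac{55286}{213141} \approx -0.25939$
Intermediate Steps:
$\frac{s + y{\left(502,-139 \right)}}{113359 - 326500} = \frac{54930 + 356}{113359 - 326500} = \frac{55286}{-213141} = 55286 \left(- \frac{1}{213141}\right) = - \frac{55286}{213141}$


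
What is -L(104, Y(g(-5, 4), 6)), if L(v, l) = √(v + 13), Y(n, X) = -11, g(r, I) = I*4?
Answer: -3*√13 ≈ -10.817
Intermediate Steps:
g(r, I) = 4*I
L(v, l) = √(13 + v)
-L(104, Y(g(-5, 4), 6)) = -√(13 + 104) = -√117 = -3*√13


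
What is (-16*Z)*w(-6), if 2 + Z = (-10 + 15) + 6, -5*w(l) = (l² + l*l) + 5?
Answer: 11088/5 ≈ 2217.6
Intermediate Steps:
w(l) = -1 - 2*l²/5 (w(l) = -((l² + l*l) + 5)/5 = -((l² + l²) + 5)/5 = -(2*l² + 5)/5 = -(5 + 2*l²)/5 = -1 - 2*l²/5)
Z = 9 (Z = -2 + ((-10 + 15) + 6) = -2 + (5 + 6) = -2 + 11 = 9)
(-16*Z)*w(-6) = (-16*9)*(-1 - ⅖*(-6)²) = -144*(-1 - ⅖*36) = -144*(-1 - 72/5) = -144*(-77/5) = 11088/5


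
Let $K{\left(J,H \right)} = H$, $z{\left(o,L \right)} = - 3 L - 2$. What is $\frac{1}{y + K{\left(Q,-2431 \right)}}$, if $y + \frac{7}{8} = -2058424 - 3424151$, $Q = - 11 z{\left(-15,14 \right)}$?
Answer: $- \frac{8}{43880055} \approx -1.8232 \cdot 10^{-7}$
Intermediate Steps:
$z{\left(o,L \right)} = -2 - 3 L$
$Q = 484$ ($Q = - 11 \left(-2 - 42\right) = \left(-11\right) \left(-44\right) = 484$)
$y = - \frac{43860607}{8}$ ($y = - \frac{7}{8} - 5482575 = - \frac{43860607}{8} \approx -5.4826 \cdot 10^{6}$)
$\frac{1}{y + K{\left(Q,-2431 \right)}} = \frac{1}{- \frac{43860607}{8} - 2431} = \frac{1}{- \frac{43880055}{8}} = - \frac{8}{43880055}$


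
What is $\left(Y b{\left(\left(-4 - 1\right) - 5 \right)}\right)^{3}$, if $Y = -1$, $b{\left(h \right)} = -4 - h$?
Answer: $-216$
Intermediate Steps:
$\left(Y b{\left(\left(-4 - 1\right) - 5 \right)}\right)^{3} = \left(- (-4 - \left(\left(-4 - 1\right) - 5\right))\right)^{3} = \left(- (-4 - \left(-5 - 5\right))\right)^{3} = \left(- (-4 - -10)\right)^{3} = \left(- (-4 + 10)\right)^{3} = \left(\left(-1\right) 6\right)^{3} = \left(-6\right)^{3} = -216$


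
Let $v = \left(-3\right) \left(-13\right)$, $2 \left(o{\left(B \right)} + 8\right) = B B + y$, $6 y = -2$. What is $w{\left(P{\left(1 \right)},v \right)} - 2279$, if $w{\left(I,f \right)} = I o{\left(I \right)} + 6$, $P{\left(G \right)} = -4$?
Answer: $- \frac{6817}{3} \approx -2272.3$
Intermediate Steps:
$y = - \frac{1}{3}$ ($y = \frac{1}{6} \left(-2\right) = - \frac{1}{3} \approx -0.33333$)
$o{\left(B \right)} = - \frac{49}{6} + \frac{B^{2}}{2}$ ($o{\left(B \right)} = -8 + \frac{B B - \frac{1}{3}}{2} = -8 + \frac{B^{2} - \frac{1}{3}}{2} = -8 + \frac{- \frac{1}{3} + B^{2}}{2} = -8 + \left(- \frac{1}{6} + \frac{B^{2}}{2}\right) = - \frac{49}{6} + \frac{B^{2}}{2}$)
$v = 39$
$w{\left(I,f \right)} = 6 + I \left(- \frac{49}{6} + \frac{I^{2}}{2}\right)$ ($w{\left(I,f \right)} = I \left(- \frac{49}{6} + \frac{I^{2}}{2}\right) + 6 = 6 + I \left(- \frac{49}{6} + \frac{I^{2}}{2}\right)$)
$w{\left(P{\left(1 \right)},v \right)} - 2279 = \left(6 + \frac{1}{6} \left(-4\right) \left(-49 + 3 \left(-4\right)^{2}\right)\right) - 2279 = \left(6 + \frac{1}{6} \left(-4\right) \left(-49 + 3 \cdot 16\right)\right) - 2279 = \left(6 + \frac{1}{6} \left(-4\right) \left(-49 + 48\right)\right) - 2279 = \left(6 + \frac{1}{6} \left(-4\right) \left(-1\right)\right) - 2279 = \left(6 + \frac{2}{3}\right) - 2279 = \frac{20}{3} - 2279 = - \frac{6817}{3}$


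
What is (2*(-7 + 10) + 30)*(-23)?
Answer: -828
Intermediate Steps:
(2*(-7 + 10) + 30)*(-23) = (2*3 + 30)*(-23) = (6 + 30)*(-23) = 36*(-23) = -828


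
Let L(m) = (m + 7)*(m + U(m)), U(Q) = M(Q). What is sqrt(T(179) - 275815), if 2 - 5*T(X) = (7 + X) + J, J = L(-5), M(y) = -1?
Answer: I*sqrt(6896235)/5 ≈ 525.21*I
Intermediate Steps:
U(Q) = -1
L(m) = (-1 + m)*(7 + m) (L(m) = (m + 7)*(m - 1) = (7 + m)*(-1 + m) = (-1 + m)*(7 + m))
J = -12 (J = -7 + (-5)**2 + 6*(-5) = -7 + 25 - 30 = -12)
T(X) = 7/5 - X/5 (T(X) = 2/5 - ((7 + X) - 12)/5 = 2/5 - (-5 + X)/5 = 2/5 + (1 - X/5) = 7/5 - X/5)
sqrt(T(179) - 275815) = sqrt((7/5 - 1/5*179) - 275815) = sqrt((7/5 - 179/5) - 275815) = sqrt(-172/5 - 275815) = sqrt(-1379247/5) = I*sqrt(6896235)/5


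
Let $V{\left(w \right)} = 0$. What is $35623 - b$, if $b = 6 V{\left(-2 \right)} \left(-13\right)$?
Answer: $35623$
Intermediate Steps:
$b = 0$ ($b = 6 \cdot 0 \left(-13\right) = 0 \left(-13\right) = 0$)
$35623 - b = 35623 - 0 = 35623 + 0 = 35623$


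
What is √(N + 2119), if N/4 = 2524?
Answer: √12215 ≈ 110.52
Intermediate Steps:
N = 10096 (N = 4*2524 = 10096)
√(N + 2119) = √(10096 + 2119) = √12215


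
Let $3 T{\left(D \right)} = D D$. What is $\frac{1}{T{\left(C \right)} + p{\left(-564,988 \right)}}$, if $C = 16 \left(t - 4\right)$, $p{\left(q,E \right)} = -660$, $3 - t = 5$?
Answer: $\frac{1}{2412} \approx 0.00041459$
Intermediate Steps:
$t = -2$ ($t = 3 - 5 = -2$)
$C = -96$ ($C = 16 \left(-2 - 4\right) = 16 \left(-6\right) = -96$)
$T{\left(D \right)} = \frac{D^{2}}{3}$ ($T{\left(D \right)} = \frac{D D}{3} = \frac{D^{2}}{3}$)
$\frac{1}{T{\left(C \right)} + p{\left(-564,988 \right)}} = \frac{1}{\frac{\left(-96\right)^{2}}{3} - 660} = \frac{1}{\frac{1}{3} \cdot 9216 - 660} = \frac{1}{3072 - 660} = \frac{1}{2412}$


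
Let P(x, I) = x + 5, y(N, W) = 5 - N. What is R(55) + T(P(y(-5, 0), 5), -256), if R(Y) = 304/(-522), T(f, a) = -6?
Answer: -1718/261 ≈ -6.5824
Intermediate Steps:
P(x, I) = 5 + x
R(Y) = -152/261 (R(Y) = 304*(-1/522) = -152/261)
R(55) + T(P(y(-5, 0), 5), -256) = -152/261 - 6 = -1718/261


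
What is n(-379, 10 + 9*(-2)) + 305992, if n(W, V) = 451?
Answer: 306443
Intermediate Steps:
n(-379, 10 + 9*(-2)) + 305992 = 451 + 305992 = 306443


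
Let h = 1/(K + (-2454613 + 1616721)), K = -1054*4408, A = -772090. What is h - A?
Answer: 4234082881159/5483924 ≈ 7.7209e+5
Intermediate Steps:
K = -4646032
h = -1/5483924 (h = 1/(-4646032 + (-2454613 + 1616721)) = 1/(-4646032 - 837892) = 1/(-5483924) = -1/5483924 ≈ -1.8235e-7)
h - A = -1/5483924 - 1*(-772090) = -1/5483924 + 772090 = 4234082881159/5483924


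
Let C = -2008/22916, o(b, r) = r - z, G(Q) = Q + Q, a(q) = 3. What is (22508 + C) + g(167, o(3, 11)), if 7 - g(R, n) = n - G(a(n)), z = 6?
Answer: 128993662/5729 ≈ 22516.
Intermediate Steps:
G(Q) = 2*Q
o(b, r) = -6 + r (o(b, r) = r - 1*6 = r - 6 = -6 + r)
C = -502/5729 (C = -2008*1/22916 = -502/5729 ≈ -0.087624)
g(R, n) = 13 - n (g(R, n) = 7 - (n - 2*3) = 7 - (n - 1*6) = 7 - (n - 6) = 7 - (-6 + n) = 7 + (6 - n) = 13 - n)
(22508 + C) + g(167, o(3, 11)) = (22508 - 502/5729) + (13 - (-6 + 11)) = 128947830/5729 + (13 - 1*5) = 128947830/5729 + (13 - 5) = 128947830/5729 + 8 = 128993662/5729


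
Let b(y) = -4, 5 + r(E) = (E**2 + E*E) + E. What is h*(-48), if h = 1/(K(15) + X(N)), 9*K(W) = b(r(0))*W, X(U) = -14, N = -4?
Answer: 72/31 ≈ 2.3226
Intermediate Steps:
r(E) = -5 + E + 2*E**2 (r(E) = -5 + ((E**2 + E*E) + E) = -5 + ((E**2 + E**2) + E) = -5 + (2*E**2 + E) = -5 + (E + 2*E**2) = -5 + E + 2*E**2)
K(W) = -4*W/9 (K(W) = (-4*W)/9 = -4*W/9)
h = -3/62 (h = 1/(-4/9*15 - 14) = 1/(-20/3 - 14) = 1/(-62/3) = -3/62 ≈ -0.048387)
h*(-48) = -3/62*(-48) = 72/31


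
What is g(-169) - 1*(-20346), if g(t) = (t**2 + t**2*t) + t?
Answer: -4778071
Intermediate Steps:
g(t) = t + t**2 + t**3 (g(t) = (t**2 + t**3) + t = t + t**2 + t**3)
g(-169) - 1*(-20346) = -169*(1 - 169 + (-169)**2) - 1*(-20346) = -169*(1 - 169 + 28561) + 20346 = -169*28393 + 20346 = -4798417 + 20346 = -4778071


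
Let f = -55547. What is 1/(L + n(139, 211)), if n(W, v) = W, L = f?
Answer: -1/55408 ≈ -1.8048e-5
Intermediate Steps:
L = -55547
1/(L + n(139, 211)) = 1/(-55547 + 139) = 1/(-55408) = -1/55408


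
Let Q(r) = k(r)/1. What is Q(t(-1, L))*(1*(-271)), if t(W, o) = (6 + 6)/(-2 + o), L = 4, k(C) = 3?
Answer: -813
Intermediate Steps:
t(W, o) = 12/(-2 + o)
Q(r) = 3 (Q(r) = 3/1 = 3*1 = 3)
Q(t(-1, L))*(1*(-271)) = 3*(1*(-271)) = 3*(-271) = -813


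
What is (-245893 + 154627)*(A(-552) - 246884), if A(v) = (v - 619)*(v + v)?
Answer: -95455109400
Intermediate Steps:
A(v) = 2*v*(-619 + v) (A(v) = (-619 + v)*(2*v) = 2*v*(-619 + v))
(-245893 + 154627)*(A(-552) - 246884) = (-245893 + 154627)*(2*(-552)*(-619 - 552) - 246884) = -91266*(2*(-552)*(-1171) - 246884) = -91266*(1292784 - 246884) = -91266*1045900 = -95455109400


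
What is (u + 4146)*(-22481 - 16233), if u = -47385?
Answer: 1673954646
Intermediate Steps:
(u + 4146)*(-22481 - 16233) = (-47385 + 4146)*(-22481 - 16233) = -43239*(-38714) = 1673954646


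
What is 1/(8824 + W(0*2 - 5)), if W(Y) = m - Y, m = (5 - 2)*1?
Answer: 1/8832 ≈ 0.00011322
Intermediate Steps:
m = 3 (m = 3*1 = 3)
W(Y) = 3 - Y
1/(8824 + W(0*2 - 5)) = 1/(8824 + (3 - (0*2 - 5))) = 1/(8824 + (3 - (0 - 5))) = 1/(8824 + (3 - 1*(-5))) = 1/(8824 + (3 + 5)) = 1/(8824 + 8) = 1/8832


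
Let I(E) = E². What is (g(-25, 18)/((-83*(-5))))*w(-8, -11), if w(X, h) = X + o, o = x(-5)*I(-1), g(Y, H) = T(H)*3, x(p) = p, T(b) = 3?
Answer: -117/415 ≈ -0.28193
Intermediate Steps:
g(Y, H) = 9 (g(Y, H) = 3*3 = 9)
o = -5 (o = -5*(-1)² = -5*1 = -5)
w(X, h) = -5 + X (w(X, h) = X - 5 = -5 + X)
(g(-25, 18)/((-83*(-5))))*w(-8, -11) = (9/((-83*(-5))))*(-5 - 8) = (9/415)*(-13) = -117/415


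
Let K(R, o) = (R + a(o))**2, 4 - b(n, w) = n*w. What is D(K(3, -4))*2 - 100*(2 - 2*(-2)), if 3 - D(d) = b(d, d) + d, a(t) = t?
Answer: -602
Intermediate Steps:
b(n, w) = 4 - n*w
K(R, o) = (R + o)**2
D(d) = -1 + d**2 - d (D(d) = 3 - ((4 - d*d) + d) = 3 - ((4 - d**2) + d) = 3 - (4 + d - d**2) = 3 + (-4 + d**2 - d) = -1 + d**2 - d)
D(K(3, -4))*2 - 100*(2 - 2*(-2)) = (-1 + ((3 - 4)**2)**2 - (3 - 4)**2)*2 - 100*(2 - 2*(-2)) = (-1 + ((-1)**2)**2 - 1*(-1)**2)*2 - 100*(2 + 4) = (-1 + 1**2 - 1*1)*2 - 100*6 = (-1 + 1 - 1)*2 - 600 = -1*2 - 600 = -2 - 600 = -602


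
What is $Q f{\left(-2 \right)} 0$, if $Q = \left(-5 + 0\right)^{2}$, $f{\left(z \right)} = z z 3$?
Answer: $0$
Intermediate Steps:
$f{\left(z \right)} = 3 z^{2}$ ($f{\left(z \right)} = z^{2} \cdot 3 = 3 z^{2}$)
$Q = 25$ ($Q = \left(-5\right)^{2} = 25$)
$Q f{\left(-2 \right)} 0 = 25 \cdot 3 \left(-2\right)^{2} \cdot 0 = 25 \cdot 3 \cdot 4 \cdot 0 = 25 \cdot 12 \cdot 0 = 300 \cdot 0 = 0$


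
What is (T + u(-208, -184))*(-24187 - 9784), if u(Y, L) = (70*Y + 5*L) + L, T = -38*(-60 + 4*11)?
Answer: 511467376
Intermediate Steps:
T = 608 (T = -38*(-60 + 44) = -38*(-16) = 608)
u(Y, L) = 6*L + 70*Y (u(Y, L) = (5*L + 70*Y) + L = 6*L + 70*Y)
(T + u(-208, -184))*(-24187 - 9784) = (608 + (6*(-184) + 70*(-208)))*(-24187 - 9784) = (608 + (-1104 - 14560))*(-33971) = (608 - 15664)*(-33971) = -15056*(-33971) = 511467376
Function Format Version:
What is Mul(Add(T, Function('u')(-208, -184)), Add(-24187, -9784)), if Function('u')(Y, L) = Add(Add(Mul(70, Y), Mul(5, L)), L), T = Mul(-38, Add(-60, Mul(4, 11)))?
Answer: 511467376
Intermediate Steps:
T = 608 (T = Mul(-38, Add(-60, 44)) = Mul(-38, -16) = 608)
Function('u')(Y, L) = Add(Mul(6, L), Mul(70, Y)) (Function('u')(Y, L) = Add(Add(Mul(5, L), Mul(70, Y)), L) = Add(Mul(6, L), Mul(70, Y)))
Mul(Add(T, Function('u')(-208, -184)), Add(-24187, -9784)) = Mul(Add(608, Add(Mul(6, -184), Mul(70, -208))), Add(-24187, -9784)) = Mul(Add(608, Add(-1104, -14560)), -33971) = Mul(Add(608, -15664), -33971) = Mul(-15056, -33971) = 511467376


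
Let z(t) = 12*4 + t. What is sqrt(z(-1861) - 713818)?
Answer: I*sqrt(715631) ≈ 845.95*I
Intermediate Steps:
z(t) = 48 + t
sqrt(z(-1861) - 713818) = sqrt((48 - 1861) - 713818) = sqrt(-1813 - 713818) = sqrt(-715631) = I*sqrt(715631)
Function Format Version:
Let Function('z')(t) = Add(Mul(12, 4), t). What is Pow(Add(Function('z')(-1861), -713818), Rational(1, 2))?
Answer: Mul(I, Pow(715631, Rational(1, 2))) ≈ Mul(845.95, I)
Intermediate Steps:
Function('z')(t) = Add(48, t)
Pow(Add(Function('z')(-1861), -713818), Rational(1, 2)) = Pow(Add(Add(48, -1861), -713818), Rational(1, 2)) = Pow(Add(-1813, -713818), Rational(1, 2)) = Pow(-715631, Rational(1, 2)) = Mul(I, Pow(715631, Rational(1, 2)))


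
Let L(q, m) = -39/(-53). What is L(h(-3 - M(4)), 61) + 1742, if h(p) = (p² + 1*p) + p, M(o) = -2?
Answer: 92365/53 ≈ 1742.7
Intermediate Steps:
h(p) = p² + 2*p (h(p) = (p² + p) + p = (p + p²) + p = p² + 2*p)
L(q, m) = 39/53 (L(q, m) = -39*(-1/53) = 39/53)
L(h(-3 - M(4)), 61) + 1742 = 39/53 + 1742 = 92365/53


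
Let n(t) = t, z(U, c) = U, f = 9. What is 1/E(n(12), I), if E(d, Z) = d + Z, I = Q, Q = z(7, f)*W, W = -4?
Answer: -1/16 ≈ -0.062500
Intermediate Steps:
Q = -28 (Q = 7*(-4) = -28)
I = -28
E(d, Z) = Z + d
1/E(n(12), I) = 1/(-28 + 12) = 1/(-16) = -1/16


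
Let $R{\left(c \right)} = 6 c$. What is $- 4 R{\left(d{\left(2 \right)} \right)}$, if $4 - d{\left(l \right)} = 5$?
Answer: $24$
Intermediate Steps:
$d{\left(l \right)} = -1$ ($d{\left(l \right)} = 4 - 5 = -1$)
$- 4 R{\left(d{\left(2 \right)} \right)} = - 4 \cdot 6 \left(-1\right) = - 4 \left(-6\right) = \left(-1\right) \left(-24\right) = 24$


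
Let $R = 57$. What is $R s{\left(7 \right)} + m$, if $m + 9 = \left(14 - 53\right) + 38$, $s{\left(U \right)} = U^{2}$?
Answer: $2783$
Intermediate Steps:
$m = -10$ ($m = -9 + \left(\left(14 - 53\right) + 38\right) = -9 + \left(-39 + 38\right) = -9 - 1 = -10$)
$R s{\left(7 \right)} + m = 57 \cdot 7^{2} - 10 = 57 \cdot 49 - 10 = 2793 - 10 = 2783$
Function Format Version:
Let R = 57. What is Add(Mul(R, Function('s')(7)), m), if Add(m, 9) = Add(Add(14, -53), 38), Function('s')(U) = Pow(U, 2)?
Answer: 2783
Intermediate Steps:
m = -10 (m = Add(-9, Add(Add(14, -53), 38)) = Add(-9, Add(-39, 38)) = Add(-9, -1) = -10)
Add(Mul(R, Function('s')(7)), m) = Add(Mul(57, Pow(7, 2)), -10) = Add(Mul(57, 49), -10) = Add(2793, -10) = 2783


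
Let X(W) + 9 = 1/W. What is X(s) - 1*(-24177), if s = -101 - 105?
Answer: 4978607/206 ≈ 24168.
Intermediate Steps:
s = -206
X(W) = -9 + 1/W
X(s) - 1*(-24177) = (-9 + 1/(-206)) - 1*(-24177) = (-9 - 1/206) + 24177 = -1855/206 + 24177 = 4978607/206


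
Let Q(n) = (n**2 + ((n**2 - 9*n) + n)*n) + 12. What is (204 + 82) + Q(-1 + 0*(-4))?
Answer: 290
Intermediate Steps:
Q(n) = 12 + n**2 + n*(n**2 - 8*n) (Q(n) = (n**2 + (n**2 - 8*n)*n) + 12 = (n**2 + n*(n**2 - 8*n)) + 12 = 12 + n**2 + n*(n**2 - 8*n))
(204 + 82) + Q(-1 + 0*(-4)) = (204 + 82) + (12 + (-1 + 0*(-4))**3 - 7*(-1 + 0*(-4))**2) = 286 + (12 + (-1 + 0)**3 - 7*(-1 + 0)**2) = 286 + (12 + (-1)**3 - 7*(-1)**2) = 286 + (12 - 1 - 7*1) = 286 + (12 - 1 - 7) = 286 + 4 = 290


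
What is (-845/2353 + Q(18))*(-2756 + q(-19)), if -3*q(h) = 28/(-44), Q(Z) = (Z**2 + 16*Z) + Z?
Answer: -10364091065/5973 ≈ -1.7352e+6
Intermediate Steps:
Q(Z) = Z**2 + 17*Z
q(h) = 7/33 (q(h) = -28/(3*(-44)) = -28*(-1)/(3*44) = -1/3*(-7/11) = 7/33)
(-845/2353 + Q(18))*(-2756 + q(-19)) = (-845/2353 + 18*(17 + 18))*(-2756 + 7/33) = (-845*1/2353 + 18*35)*(-90941/33) = (-65/181 + 630)*(-90941/33) = (113965/181)*(-90941/33) = -10364091065/5973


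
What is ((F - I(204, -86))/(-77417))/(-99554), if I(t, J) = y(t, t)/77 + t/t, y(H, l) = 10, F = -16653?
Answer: -641184/296726122693 ≈ -2.1609e-6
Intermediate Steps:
I(t, J) = 87/77 (I(t, J) = 10/77 + t/t = 10*(1/77) + 1 = 10/77 + 1 = 87/77)
((F - I(204, -86))/(-77417))/(-99554) = ((-16653 - 1*87/77)/(-77417))/(-99554) = ((-16653 - 87/77)*(-1/77417))*(-1/99554) = -1282368/77*(-1/77417)*(-1/99554) = (1282368/5961109)*(-1/99554) = -641184/296726122693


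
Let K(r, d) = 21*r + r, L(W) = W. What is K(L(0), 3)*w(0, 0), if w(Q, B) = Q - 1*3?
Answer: 0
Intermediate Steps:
w(Q, B) = -3 + Q (w(Q, B) = Q - 3 = -3 + Q)
K(r, d) = 22*r
K(L(0), 3)*w(0, 0) = (22*0)*(-3 + 0) = 0*(-3) = 0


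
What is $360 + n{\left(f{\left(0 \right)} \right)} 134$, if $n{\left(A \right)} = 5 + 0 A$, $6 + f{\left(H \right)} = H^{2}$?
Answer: $1030$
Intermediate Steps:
$f{\left(H \right)} = -6 + H^{2}$
$n{\left(A \right)} = 5$ ($n{\left(A \right)} = 5 + 0 = 5$)
$360 + n{\left(f{\left(0 \right)} \right)} 134 = 360 + 5 \cdot 134 = 360 + 670 = 1030$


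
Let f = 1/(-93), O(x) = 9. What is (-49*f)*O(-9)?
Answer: 147/31 ≈ 4.7419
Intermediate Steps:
f = -1/93 ≈ -0.010753
(-49*f)*O(-9) = -49*(-1/93)*9 = (49/93)*9 = 147/31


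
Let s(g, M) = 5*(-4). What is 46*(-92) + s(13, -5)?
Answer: -4252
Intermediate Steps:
s(g, M) = -20
46*(-92) + s(13, -5) = 46*(-92) - 20 = -4232 - 20 = -4252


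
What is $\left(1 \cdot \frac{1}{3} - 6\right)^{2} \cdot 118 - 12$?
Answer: $\frac{33994}{9} \approx 3777.1$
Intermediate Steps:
$\left(1 \cdot \frac{1}{3} - 6\right)^{2} \cdot 118 - 12 = \left(\frac{1}{3} - 6\right)^{2} \cdot 118 - 12 = \left(- \frac{17}{3}\right)^{2} \cdot 118 - 12 = \frac{289}{9} \cdot 118 - 12 = \frac{34102}{9} - 12 = \frac{33994}{9}$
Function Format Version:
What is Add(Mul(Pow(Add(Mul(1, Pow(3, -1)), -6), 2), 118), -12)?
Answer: Rational(33994, 9) ≈ 3777.1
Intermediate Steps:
Add(Mul(Pow(Add(Mul(1, Pow(3, -1)), -6), 2), 118), -12) = Add(Mul(Pow(Add(Mul(1, Rational(1, 3)), -6), 2), 118), -12) = Add(Mul(Pow(Add(Rational(1, 3), -6), 2), 118), -12) = Add(Mul(Pow(Rational(-17, 3), 2), 118), -12) = Add(Mul(Rational(289, 9), 118), -12) = Add(Rational(34102, 9), -12) = Rational(33994, 9)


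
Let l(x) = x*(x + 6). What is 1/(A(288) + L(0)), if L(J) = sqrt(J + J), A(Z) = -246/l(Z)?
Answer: -14112/41 ≈ -344.20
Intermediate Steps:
l(x) = x*(6 + x)
A(Z) = -246/(Z*(6 + Z)) (A(Z) = -246*1/(Z*(6 + Z)) = -246/(Z*(6 + Z)))
L(J) = sqrt(2)*sqrt(J) (L(J) = sqrt(2*J) = sqrt(2)*sqrt(J))
1/(A(288) + L(0)) = 1/(-246/(288*(6 + 288)) + sqrt(2)*sqrt(0)) = 1/(-246*1/288/294 + sqrt(2)*0) = 1/(-246*1/288*1/294 + 0) = 1/(-41/14112 + 0) = 1/(-41/14112) = -14112/41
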